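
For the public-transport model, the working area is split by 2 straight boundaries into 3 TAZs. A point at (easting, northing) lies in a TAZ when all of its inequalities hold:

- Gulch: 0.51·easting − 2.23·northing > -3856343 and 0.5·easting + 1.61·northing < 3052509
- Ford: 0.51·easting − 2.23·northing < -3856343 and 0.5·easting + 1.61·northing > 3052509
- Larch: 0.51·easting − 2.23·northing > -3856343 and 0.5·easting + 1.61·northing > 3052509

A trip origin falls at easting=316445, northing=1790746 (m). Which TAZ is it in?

Gulch

0.51·316445 − 2.23·1790746 = -3831976.630, which is > -3856343
0.5·316445 + 1.61·1790746 = 3041323.560, which is < 3052509
This sign pattern matches Gulch.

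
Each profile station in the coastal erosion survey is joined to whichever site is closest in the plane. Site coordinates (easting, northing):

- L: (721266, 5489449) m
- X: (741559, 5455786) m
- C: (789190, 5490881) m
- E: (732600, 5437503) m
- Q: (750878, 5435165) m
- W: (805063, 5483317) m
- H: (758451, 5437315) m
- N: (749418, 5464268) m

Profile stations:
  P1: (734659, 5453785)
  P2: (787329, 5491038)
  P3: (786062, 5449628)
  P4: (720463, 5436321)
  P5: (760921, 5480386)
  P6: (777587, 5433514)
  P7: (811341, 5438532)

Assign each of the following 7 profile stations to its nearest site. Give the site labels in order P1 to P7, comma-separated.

X, C, H, E, N, H, W

P1 → X (d²=51614001.00)
P2 → C (d²=3487970.00)
P3 → H (d²=913977290.00)
P4 → E (d²=148703893.00)
P5 → N (d²=392108933.00)
P6 → H (d²=380634097.00)
P7 → W (d²=2045109509.00)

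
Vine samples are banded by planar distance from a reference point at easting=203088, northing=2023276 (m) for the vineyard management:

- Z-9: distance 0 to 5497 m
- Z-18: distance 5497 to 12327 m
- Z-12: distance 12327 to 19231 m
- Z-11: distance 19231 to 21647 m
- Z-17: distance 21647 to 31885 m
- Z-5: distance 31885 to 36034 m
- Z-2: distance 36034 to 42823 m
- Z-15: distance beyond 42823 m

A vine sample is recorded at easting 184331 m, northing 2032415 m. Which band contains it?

Z-11

Distance = √((184331−203088)² + (2032415−2023276)²) = √(351825049.000 + 83521321.000) = 20864.956 m.
19231 ≤ 20864.956 < 21647 → Z-11.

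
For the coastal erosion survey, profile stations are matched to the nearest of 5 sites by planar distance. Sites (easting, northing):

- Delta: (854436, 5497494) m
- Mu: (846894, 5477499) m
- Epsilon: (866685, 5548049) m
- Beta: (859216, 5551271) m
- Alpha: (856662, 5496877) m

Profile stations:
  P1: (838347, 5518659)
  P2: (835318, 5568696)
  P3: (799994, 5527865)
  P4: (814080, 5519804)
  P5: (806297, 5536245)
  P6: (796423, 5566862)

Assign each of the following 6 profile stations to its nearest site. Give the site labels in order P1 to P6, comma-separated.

P1 → Delta (d²=706813146.00)
P2 → Beta (d²=874745029.00)
P3 → Delta (d²=3886329005.00)
P4 → Delta (d²=2126342836.00)
P5 → Beta (d²=3026201237.00)
P6 → Beta (d²=4186040130.00)

Delta, Beta, Delta, Delta, Beta, Beta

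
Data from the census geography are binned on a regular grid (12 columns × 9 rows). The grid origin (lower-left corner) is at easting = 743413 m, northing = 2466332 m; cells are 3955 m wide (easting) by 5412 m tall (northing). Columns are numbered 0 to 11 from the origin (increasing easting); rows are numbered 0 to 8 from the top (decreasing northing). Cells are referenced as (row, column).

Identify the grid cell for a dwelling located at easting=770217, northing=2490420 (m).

(4, 6)

Column index: ⌊(770217 − 743413) / 3955⌋ = ⌊6.777⌋ = 6
Row offset from origin: ⌊(2490420 − 2466332) / 5412⌋ = ⌊4.451⌋ = 4 → row 4 (counted from top)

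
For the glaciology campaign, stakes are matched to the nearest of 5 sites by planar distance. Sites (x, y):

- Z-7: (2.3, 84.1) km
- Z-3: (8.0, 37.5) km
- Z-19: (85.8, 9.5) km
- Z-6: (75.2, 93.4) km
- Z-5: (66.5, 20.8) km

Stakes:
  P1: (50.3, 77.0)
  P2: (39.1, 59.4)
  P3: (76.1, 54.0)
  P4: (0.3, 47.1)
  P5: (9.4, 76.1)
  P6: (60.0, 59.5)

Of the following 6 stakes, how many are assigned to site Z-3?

2

P1 → Z-6
P2 → Z-3
P3 → Z-5
P4 → Z-3
P5 → Z-7
P6 → Z-6
2 of the 6 go to Z-3.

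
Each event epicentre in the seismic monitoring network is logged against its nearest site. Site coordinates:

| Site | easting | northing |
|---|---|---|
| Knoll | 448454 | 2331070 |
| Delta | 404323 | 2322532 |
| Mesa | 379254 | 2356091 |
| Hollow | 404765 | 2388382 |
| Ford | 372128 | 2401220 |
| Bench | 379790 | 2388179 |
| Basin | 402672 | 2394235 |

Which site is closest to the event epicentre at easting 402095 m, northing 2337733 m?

Squared distances to each site:
Knoll: 2193552450.000; Delta: 236034385.000; Mesa: 858727445.000; Hollow: 2572450101.000; Ford: 4928620258.000; Bench: 3042311941.000; Basin: 3192808933.000.
Minimum at Delta.

Delta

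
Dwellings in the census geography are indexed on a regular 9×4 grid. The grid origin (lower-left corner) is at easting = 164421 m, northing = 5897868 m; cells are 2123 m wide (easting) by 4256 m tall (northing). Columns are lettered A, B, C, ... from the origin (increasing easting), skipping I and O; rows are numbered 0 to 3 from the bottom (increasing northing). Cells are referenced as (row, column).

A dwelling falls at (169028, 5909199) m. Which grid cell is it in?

(2, C)

Column index: ⌊(169028 − 164421) / 2123⌋ = ⌊2.170⌋ = 2 → column C
Row offset from origin: ⌊(5909199 − 5897868) / 4256⌋ = ⌊2.662⌋ = 2 → row 2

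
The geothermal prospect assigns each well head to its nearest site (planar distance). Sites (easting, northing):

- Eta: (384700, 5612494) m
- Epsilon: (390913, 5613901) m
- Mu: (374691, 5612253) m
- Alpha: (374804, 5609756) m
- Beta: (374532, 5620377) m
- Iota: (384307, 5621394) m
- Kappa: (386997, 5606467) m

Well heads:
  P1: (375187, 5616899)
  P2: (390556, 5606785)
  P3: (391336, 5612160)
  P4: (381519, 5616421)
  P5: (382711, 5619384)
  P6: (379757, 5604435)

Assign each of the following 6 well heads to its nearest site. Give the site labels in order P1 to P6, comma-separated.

Beta, Kappa, Epsilon, Eta, Iota, Alpha

P1 → Beta (d²=12525509.00)
P2 → Kappa (d²=12767605.00)
P3 → Epsilon (d²=3210010.00)
P4 → Eta (d²=25540090.00)
P5 → Iota (d²=6587316.00)
P6 → Alpha (d²=52845250.00)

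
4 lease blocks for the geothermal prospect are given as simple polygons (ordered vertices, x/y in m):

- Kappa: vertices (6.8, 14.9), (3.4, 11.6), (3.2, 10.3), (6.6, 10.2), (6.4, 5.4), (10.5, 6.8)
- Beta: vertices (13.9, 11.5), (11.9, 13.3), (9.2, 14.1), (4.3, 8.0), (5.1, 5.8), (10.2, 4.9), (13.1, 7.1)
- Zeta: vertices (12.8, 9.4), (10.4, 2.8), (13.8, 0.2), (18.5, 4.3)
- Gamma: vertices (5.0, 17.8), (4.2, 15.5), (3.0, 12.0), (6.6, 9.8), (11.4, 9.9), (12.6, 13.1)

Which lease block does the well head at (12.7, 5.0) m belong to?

Zeta

Cast a ray rightward from (12.7, 5.0). For each polygon, the edges (by vertex number in listed order) whose endpoints lie on opposite sides of y = 5.0, where each meets that height, and whether that is right or left of the point:
Kappa: no edge straddles that height → 0 crossings.
Beta: 5–6 at x≈9.63 (left), 6–7 at x≈10.33 (left) → 0 crossings.
Zeta: 1–2 at x≈11.20 (left), 4–1 at x≈17.72 (right) → 1 crossing.
Gamma: no edge straddles that height → 0 crossings.
Only Zeta has an odd count, so the point is inside Zeta.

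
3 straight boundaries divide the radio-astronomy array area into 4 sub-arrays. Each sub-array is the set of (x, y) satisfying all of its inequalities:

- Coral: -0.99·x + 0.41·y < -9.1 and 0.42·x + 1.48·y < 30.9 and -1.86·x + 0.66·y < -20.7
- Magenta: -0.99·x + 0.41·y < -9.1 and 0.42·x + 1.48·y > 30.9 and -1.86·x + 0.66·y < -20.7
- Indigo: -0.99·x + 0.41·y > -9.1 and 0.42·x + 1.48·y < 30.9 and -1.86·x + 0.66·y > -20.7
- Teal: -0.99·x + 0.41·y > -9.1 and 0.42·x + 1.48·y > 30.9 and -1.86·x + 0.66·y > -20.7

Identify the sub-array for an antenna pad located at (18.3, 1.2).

-0.99·18.3 + 0.41·1.2 = -17.625, which is < -9.1
0.42·18.3 + 1.48·1.2 = 9.462, which is < 30.9
-1.86·18.3 + 0.66·1.2 = -33.246, which is < -20.7
This sign pattern matches Coral.

Coral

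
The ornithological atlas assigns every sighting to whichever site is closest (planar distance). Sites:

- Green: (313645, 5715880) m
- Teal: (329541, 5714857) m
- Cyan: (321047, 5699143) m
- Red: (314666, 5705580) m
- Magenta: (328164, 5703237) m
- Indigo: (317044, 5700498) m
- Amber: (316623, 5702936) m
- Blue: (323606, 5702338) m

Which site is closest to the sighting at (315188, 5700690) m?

Indigo

Squared distances to each site:
Green: 233116949.000; Teal: 406712498.000; Cyan: 36721090.000; Red: 24184584.000; Magenta: 174863785.000; Indigo: 3481600.000; Amber: 7103741.000; Blue: 73578628.000.
Minimum at Indigo.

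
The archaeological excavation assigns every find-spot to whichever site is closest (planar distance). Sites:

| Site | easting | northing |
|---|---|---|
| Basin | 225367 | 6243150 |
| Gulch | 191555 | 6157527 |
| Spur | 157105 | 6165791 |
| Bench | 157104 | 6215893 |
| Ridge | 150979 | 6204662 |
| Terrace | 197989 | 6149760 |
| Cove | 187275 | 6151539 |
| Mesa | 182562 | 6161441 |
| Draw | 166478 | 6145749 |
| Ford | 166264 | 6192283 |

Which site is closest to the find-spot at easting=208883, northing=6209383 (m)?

Basin

Squared distances to each site:
Basin: 1411932545.000; Gulch: 2989304320.000; Spur: 4581223748.000; Bench: 2723444941.000; Ridge: 3375161057.000; Terrace: 3673581365.000; Cove: 3812834000.000; Mesa: 2991230405.000; Draw: 5847469981.000; Ford: 2108789161.000.
Minimum at Basin.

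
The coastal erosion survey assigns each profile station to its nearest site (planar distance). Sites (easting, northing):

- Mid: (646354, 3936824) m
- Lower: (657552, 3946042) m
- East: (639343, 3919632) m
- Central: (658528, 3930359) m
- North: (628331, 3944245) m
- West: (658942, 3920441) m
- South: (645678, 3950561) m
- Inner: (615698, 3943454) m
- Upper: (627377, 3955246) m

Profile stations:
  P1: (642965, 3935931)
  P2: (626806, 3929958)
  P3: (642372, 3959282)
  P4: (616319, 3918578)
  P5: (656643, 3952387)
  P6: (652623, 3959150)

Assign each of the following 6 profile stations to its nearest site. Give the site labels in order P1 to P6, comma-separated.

Mid, North, South, East, Lower, South

P1 → Mid (d²=12282770.00)
P2 → North (d²=206443994.00)
P3 → South (d²=86985477.00)
P4 → East (d²=531215492.00)
P5 → Lower (d²=41085306.00)
P6 → South (d²=122003946.00)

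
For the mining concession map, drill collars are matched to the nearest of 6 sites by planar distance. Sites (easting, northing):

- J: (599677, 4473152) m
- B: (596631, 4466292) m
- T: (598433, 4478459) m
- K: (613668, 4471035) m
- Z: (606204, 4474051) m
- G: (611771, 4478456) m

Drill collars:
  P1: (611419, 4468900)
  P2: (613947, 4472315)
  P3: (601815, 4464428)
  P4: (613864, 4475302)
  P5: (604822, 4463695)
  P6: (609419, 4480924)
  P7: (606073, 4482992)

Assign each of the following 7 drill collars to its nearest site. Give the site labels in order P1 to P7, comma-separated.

P1 → K (d²=9616226.00)
P2 → K (d²=1716241.00)
P3 → B (d²=30348352.00)
P4 → G (d²=14328365.00)
P5 → B (d²=73836890.00)
P6 → G (d²=11622928.00)
P7 → G (d²=53042500.00)

K, K, B, G, B, G, G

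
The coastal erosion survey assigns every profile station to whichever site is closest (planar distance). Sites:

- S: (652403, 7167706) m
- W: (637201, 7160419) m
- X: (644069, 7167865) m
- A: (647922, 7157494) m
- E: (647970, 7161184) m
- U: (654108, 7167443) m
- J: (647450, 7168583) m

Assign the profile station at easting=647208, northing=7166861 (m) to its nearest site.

J

Squared distances to each site:
S: 27702050.000; W: 141639413.000; X: 10861337.000; A: 88250485.000; E: 32808973.000; U: 47948724.000; J: 3023848.000.
Minimum at J.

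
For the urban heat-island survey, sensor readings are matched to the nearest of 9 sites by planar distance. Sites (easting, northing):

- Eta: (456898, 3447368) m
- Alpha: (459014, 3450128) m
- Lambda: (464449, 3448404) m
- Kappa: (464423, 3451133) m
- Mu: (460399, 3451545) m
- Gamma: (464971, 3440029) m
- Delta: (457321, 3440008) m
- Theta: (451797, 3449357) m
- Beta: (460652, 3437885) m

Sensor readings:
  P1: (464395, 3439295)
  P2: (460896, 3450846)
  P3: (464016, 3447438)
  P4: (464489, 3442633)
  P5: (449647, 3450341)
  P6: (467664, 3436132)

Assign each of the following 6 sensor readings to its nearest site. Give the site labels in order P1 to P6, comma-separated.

Gamma, Mu, Lambda, Gamma, Theta, Gamma

P1 → Gamma (d²=870532.00)
P2 → Mu (d²=735610.00)
P3 → Lambda (d²=1120645.00)
P4 → Gamma (d²=7013140.00)
P5 → Theta (d²=5590756.00)
P6 → Gamma (d²=22438858.00)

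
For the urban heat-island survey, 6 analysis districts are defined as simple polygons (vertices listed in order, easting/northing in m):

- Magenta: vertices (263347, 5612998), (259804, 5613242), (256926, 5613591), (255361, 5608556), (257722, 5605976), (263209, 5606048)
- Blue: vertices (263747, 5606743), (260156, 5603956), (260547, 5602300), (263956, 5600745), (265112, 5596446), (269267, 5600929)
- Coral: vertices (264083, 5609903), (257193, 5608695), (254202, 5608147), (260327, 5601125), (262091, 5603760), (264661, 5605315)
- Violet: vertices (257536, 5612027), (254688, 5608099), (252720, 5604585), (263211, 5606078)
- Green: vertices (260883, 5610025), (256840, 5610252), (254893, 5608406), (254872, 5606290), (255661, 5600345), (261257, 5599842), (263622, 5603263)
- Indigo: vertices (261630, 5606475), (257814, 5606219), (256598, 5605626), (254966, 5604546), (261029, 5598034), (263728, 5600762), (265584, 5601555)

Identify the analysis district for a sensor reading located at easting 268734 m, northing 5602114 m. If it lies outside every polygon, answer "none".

Cast a ray rightward from (268734, 5602114). For each polygon, the edges (by vertex number in listed order) whose endpoints lie on opposite sides of northing = 5602114, where each meets that height, and whether that is right or left of the point:
Magenta: no edge straddles that height → 0 crossings.
Blue: 3–4 at easting≈260954.8 (left), 6–1 at easting≈268141.9 (left) → 0 crossings.
Coral: 3–4 at easting≈259464.3 (left), 4–5 at easting≈260989.1 (left) → 0 crossings.
Violet: no edge straddles that height → 0 crossings.
Green: 4–5 at easting≈255426.2 (left), 6–7 at easting≈262827.7 (left) → 0 crossings.
Indigo: 4–5 at easting≈257230.3 (left), 7–1 at easting≈265134.8 (left) → 0 crossings.
All counts are even, so the point lies outside every listed polygon.

none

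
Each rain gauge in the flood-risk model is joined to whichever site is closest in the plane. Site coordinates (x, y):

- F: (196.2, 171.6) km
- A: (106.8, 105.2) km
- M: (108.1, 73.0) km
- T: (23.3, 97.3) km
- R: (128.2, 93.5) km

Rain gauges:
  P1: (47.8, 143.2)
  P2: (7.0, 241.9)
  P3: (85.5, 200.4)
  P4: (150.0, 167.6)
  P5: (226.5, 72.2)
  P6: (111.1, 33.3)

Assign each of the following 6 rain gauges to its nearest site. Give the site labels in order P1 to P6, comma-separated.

T, T, A, F, R, M

P1 → T (d²=2707.06)
P2 → T (d²=21174.85)
P3 → A (d²=9516.73)
P4 → F (d²=2150.44)
P5 → R (d²=10116.58)
P6 → M (d²=1585.09)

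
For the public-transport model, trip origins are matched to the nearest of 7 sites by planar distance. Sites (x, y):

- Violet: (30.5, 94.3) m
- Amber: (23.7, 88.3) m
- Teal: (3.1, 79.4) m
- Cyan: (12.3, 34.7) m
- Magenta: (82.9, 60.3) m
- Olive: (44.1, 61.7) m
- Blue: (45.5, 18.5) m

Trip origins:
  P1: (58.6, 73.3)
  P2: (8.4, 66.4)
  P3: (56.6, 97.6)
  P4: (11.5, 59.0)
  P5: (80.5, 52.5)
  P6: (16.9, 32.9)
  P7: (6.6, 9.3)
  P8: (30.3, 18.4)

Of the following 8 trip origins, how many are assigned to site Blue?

1

P1 → Olive
P2 → Teal
P3 → Violet
P4 → Teal
P5 → Magenta
P6 → Cyan
P7 → Cyan
P8 → Blue
1 of the 8 goes to Blue.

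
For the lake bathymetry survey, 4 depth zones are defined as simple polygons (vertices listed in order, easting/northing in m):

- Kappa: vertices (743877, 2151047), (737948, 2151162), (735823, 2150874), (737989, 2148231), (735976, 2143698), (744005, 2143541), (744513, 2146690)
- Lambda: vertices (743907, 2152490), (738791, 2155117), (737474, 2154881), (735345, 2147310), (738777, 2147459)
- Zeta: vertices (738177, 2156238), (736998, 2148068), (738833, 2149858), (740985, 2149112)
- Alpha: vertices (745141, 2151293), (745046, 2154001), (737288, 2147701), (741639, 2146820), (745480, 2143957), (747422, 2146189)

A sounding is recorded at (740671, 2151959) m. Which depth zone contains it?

Cast a ray rightward from (740671, 2151959). For each polygon, the edges (by vertex number in listed order) whose endpoints lie on opposite sides of northing = 2151959, where each meets that height, and whether that is right or left of the point:
Kappa: no edge straddles that height → 0 crossings.
Lambda: 3–4 at easting≈736652.3 (left), 5–1 at easting≈743365.6 (right) → 1 crossing.
Zeta: 1–2 at easting≈737559.5 (left), 4–1 at easting≈739863.1 (left) → 0 crossings.
Alpha: 1–2 at easting≈745117.6 (right), 2–3 at easting≈742531.4 (right) → 2 crossings.
Only Lambda has an odd count, so the point is inside Lambda.

Lambda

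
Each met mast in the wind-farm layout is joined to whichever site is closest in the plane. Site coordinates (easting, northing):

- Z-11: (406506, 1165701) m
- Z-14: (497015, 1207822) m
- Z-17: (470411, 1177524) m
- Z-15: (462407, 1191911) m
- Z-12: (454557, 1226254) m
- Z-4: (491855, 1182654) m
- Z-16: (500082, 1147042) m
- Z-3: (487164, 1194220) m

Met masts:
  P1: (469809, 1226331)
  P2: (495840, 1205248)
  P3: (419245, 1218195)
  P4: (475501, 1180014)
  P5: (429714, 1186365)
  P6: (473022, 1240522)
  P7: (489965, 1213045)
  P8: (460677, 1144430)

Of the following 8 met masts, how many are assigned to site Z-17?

2

P1 → Z-12
P2 → Z-14
P3 → Z-12
P4 → Z-17
P5 → Z-11
P6 → Z-12
P7 → Z-14
P8 → Z-17
2 of the 8 go to Z-17.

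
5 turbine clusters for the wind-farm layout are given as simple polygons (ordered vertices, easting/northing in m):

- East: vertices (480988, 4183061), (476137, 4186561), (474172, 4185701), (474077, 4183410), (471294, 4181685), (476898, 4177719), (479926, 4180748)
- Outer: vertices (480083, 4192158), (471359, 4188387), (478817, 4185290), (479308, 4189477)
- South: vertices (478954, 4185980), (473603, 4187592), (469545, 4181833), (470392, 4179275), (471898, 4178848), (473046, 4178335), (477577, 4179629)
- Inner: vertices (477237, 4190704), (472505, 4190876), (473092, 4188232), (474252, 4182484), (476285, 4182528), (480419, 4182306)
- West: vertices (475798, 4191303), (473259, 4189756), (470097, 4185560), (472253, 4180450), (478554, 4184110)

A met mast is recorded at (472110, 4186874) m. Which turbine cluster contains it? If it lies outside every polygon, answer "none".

Cast a ray rightward from (472110, 4186874). For each polygon, the edges (by vertex number in listed order) whose endpoints lie on opposite sides of northing = 4186874, where each meets that height, and whether that is right or left of the point:
East: no edge straddles that height → 0 crossings.
Outer: 2–3 at easting≈475002.5 (right), 3–4 at easting≈479002.8 (right) → 2 crossings.
South: 1–2 at easting≈475986.4 (right), 2–3 at easting≈473097.1 (right) → 2 crossings.
Inner: 3–4 at easting≈473366.1 (right), 6–1 at easting≈478688.2 (right) → 2 crossings.
West: 2–3 at easting≈471087.2 (left), 5–1 at easting≈477495.0 (right) → 1 crossing.
Only West has an odd count, so the point is inside West.

West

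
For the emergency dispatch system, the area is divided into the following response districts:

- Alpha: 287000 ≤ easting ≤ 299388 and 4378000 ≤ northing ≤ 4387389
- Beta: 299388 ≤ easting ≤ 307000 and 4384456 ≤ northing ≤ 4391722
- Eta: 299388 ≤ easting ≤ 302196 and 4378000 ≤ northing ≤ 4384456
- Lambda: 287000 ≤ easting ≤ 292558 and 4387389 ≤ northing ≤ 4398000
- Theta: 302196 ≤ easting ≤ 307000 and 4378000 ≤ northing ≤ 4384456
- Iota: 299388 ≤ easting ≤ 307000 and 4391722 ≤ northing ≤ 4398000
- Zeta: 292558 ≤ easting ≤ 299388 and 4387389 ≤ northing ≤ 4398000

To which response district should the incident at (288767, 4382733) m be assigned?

The point has easting = 288767 and northing = 4382733.
Only Alpha satisfies 287000 ≤ easting ≤ 299388 and 4378000 ≤ northing ≤ 4387389.

Alpha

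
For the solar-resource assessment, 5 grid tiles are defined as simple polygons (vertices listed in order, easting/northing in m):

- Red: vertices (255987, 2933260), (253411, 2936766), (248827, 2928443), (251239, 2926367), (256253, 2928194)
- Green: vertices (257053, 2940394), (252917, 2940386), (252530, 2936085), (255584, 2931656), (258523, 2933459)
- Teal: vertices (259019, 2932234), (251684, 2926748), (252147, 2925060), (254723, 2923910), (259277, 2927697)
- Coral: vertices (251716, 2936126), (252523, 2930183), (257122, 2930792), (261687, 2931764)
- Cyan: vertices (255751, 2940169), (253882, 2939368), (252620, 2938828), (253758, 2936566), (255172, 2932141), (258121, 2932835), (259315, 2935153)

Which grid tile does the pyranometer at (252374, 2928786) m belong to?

Cast a ray rightward from (252374, 2928786). For each polygon, the edges (by vertex number in listed order) whose endpoints lie on opposite sides of northing = 2928786, where each meets that height, and whether that is right or left of the point:
Red: 2–3 at easting≈249015.9 (left), 5–1 at easting≈256221.9 (right) → 1 crossing.
Green: no edge straddles that height → 0 crossings.
Teal: 1–2 at easting≈254408.9 (right), 5–1 at easting≈259215.1 (right) → 2 crossings.
Coral: no edge straddles that height → 0 crossings.
Cyan: no edge straddles that height → 0 crossings.
Only Red has an odd count, so the point is inside Red.

Red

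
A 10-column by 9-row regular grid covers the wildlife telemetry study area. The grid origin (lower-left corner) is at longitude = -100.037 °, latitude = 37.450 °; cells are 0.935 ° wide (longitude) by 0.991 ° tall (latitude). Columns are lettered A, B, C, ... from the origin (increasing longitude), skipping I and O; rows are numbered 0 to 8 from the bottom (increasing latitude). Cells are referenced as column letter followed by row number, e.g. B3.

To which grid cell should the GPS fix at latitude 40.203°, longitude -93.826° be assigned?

Column index: ⌊(-93.826 − -100.037) / 0.935⌋ = ⌊6.643⌋ = 6 → column G
Row offset from origin: ⌊(40.203 − 37.450) / 0.991⌋ = ⌊2.778⌋ = 2 → row 2

G2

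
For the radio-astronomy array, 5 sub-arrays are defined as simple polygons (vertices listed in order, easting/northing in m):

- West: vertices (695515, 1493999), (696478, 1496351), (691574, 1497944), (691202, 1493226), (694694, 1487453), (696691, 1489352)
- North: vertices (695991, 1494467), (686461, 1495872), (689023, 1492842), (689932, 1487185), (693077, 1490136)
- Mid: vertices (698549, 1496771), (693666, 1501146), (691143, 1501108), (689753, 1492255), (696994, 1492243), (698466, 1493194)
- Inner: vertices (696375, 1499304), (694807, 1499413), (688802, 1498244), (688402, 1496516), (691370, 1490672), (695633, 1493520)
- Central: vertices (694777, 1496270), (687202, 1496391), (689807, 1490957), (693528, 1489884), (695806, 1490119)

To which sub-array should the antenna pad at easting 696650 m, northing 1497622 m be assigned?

Cast a ray rightward from (696650, 1497622). For each polygon, the edges (by vertex number in listed order) whose endpoints lie on opposite sides of northing = 1497622, where each meets that height, and whether that is right or left of the point:
West: 2–3 at easting≈692565.3 (left), 3–4 at easting≈691548.6 (left) → 0 crossings.
North: no edge straddles that height → 0 crossings.
Mid: 1–2 at easting≈697599.2 (right), 3–4 at easting≈690595.7 (left) → 1 crossing.
Inner: 3–4 at easting≈688658.0 (left), 6–1 at easting≈696159.2 (left) → 0 crossings.
Central: no edge straddles that height → 0 crossings.
Only Mid has an odd count, so the point is inside Mid.

Mid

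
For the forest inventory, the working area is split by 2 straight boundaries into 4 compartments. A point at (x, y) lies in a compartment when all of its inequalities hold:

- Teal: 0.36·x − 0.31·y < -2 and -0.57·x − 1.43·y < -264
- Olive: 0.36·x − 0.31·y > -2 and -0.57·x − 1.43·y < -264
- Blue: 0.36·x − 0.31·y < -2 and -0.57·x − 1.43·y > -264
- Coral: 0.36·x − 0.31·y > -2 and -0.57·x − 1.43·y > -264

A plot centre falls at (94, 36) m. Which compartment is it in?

Coral

0.36·94 − 0.31·36 = 22.680, which is > -2
-0.57·94 − 1.43·36 = -105.060, which is > -264
This sign pattern matches Coral.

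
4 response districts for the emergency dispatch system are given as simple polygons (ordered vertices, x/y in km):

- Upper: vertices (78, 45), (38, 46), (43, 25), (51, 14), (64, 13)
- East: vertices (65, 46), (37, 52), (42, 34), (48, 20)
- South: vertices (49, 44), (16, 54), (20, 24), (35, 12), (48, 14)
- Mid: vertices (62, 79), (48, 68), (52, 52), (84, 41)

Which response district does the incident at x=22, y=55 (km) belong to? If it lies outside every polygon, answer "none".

none

Cast a ray rightward from (22, 55). For each polygon, the edges (by vertex number in listed order) whose endpoints lie on opposite sides of y = 55, where each meets that height, and whether that is right or left of the point:
Upper: no edge straddles that height → 0 crossings.
East: no edge straddles that height → 0 crossings.
South: no edge straddles that height → 0 crossings.
Mid: 2–3 at x≈51.2 (right), 4–1 at x≈75.9 (right) → 2 crossings.
All counts are even, so the point lies outside every listed polygon.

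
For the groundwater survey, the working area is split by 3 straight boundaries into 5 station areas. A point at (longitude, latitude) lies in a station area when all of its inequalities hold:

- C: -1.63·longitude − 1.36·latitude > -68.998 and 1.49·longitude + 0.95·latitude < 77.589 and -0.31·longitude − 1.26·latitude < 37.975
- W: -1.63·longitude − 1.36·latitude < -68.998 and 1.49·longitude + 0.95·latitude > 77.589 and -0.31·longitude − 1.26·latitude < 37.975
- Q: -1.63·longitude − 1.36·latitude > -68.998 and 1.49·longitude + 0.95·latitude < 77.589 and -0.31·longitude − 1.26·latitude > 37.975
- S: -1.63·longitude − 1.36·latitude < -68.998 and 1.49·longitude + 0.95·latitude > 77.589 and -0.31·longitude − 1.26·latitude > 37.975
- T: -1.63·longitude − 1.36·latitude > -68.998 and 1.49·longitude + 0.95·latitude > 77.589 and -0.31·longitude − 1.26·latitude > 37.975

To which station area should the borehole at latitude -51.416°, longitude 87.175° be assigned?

W

-1.63·87.175 − 1.36·-51.416 = -72.169, which is < -68.998
1.49·87.175 + 0.95·-51.416 = 81.046, which is > 77.589
-0.31·87.175 − 1.26·-51.416 = 37.760, which is < 37.975
This sign pattern matches W.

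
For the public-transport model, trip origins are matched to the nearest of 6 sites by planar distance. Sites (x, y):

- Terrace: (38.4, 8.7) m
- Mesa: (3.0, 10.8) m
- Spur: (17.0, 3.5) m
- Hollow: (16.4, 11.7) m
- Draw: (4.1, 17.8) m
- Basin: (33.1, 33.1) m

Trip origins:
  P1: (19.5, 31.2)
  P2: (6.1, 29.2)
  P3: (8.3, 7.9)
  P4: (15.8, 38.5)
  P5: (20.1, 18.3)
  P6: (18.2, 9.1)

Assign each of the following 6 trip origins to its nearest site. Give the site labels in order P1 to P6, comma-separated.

P1 → Basin (d²=188.57)
P2 → Draw (d²=133.96)
P3 → Mesa (d²=36.50)
P4 → Basin (d²=328.45)
P5 → Hollow (d²=57.25)
P6 → Hollow (d²=10.00)

Basin, Draw, Mesa, Basin, Hollow, Hollow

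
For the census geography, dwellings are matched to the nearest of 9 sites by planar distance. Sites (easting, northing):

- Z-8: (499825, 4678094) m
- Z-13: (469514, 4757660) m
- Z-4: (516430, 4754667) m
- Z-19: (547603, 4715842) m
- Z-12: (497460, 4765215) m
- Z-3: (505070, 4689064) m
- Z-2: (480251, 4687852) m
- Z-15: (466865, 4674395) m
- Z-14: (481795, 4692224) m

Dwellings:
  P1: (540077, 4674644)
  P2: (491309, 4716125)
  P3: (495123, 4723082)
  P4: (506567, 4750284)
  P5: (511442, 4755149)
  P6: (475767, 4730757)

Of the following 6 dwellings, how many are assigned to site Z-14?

2

P1 → Z-3
P2 → Z-14
P3 → Z-14
P4 → Z-4
P5 → Z-4
P6 → Z-13
2 of the 6 go to Z-14.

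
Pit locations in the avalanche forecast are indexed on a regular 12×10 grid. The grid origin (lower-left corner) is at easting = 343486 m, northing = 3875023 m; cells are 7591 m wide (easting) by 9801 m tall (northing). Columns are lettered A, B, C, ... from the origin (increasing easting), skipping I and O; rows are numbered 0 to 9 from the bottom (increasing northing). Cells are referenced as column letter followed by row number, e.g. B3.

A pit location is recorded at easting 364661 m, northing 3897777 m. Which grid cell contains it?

C2

Column index: ⌊(364661 − 343486) / 7591⌋ = ⌊2.789⌋ = 2 → column C
Row offset from origin: ⌊(3897777 − 3875023) / 9801⌋ = ⌊2.322⌋ = 2 → row 2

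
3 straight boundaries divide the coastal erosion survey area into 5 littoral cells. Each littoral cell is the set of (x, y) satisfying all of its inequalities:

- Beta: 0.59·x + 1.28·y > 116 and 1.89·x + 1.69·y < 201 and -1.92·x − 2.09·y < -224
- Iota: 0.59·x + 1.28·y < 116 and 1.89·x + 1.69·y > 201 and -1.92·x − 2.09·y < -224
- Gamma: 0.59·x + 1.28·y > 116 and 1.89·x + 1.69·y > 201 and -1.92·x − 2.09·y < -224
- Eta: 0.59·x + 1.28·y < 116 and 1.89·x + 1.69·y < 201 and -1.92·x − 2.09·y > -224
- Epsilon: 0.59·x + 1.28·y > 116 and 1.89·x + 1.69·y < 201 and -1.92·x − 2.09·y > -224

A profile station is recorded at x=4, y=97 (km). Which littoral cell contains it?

0.59·4 + 1.28·97 = 126.520, which is > 116
1.89·4 + 1.69·97 = 171.490, which is < 201
-1.92·4 − 2.09·97 = -210.410, which is > -224
This sign pattern matches Epsilon.

Epsilon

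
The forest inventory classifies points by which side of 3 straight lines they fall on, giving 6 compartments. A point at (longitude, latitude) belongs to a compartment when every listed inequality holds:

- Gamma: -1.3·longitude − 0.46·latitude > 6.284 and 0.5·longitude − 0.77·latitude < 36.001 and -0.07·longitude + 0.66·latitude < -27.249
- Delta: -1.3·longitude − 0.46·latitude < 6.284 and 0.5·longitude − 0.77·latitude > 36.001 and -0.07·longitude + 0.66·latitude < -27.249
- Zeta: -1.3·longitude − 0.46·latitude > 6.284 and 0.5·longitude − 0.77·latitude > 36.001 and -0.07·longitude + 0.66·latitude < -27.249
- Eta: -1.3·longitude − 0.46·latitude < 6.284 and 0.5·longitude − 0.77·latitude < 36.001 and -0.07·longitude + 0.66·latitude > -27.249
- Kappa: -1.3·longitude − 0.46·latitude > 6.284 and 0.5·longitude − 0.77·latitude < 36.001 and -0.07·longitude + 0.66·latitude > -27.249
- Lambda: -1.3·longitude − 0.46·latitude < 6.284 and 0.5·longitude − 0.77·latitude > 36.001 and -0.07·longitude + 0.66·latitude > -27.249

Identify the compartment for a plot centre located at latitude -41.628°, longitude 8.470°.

Zeta

-1.3·8.470 − 0.46·-41.628 = 8.138, which is > 6.284
0.5·8.470 − 0.77·-41.628 = 36.289, which is > 36.001
-0.07·8.470 + 0.66·-41.628 = -28.067, which is < -27.249
This sign pattern matches Zeta.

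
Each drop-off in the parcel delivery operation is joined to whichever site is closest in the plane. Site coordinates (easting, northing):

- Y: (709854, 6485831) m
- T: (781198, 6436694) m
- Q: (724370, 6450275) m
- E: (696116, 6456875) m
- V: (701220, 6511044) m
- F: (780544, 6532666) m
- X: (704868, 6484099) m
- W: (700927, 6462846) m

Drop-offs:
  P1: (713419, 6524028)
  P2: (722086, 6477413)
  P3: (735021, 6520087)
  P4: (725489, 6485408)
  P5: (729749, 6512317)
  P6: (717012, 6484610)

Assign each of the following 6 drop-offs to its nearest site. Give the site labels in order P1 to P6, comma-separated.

V, Y, V, Y, V, Y

P1 → V (d²=317399857.00)
P2 → Y (d²=220484548.00)
P3 → V (d²=1224283450.00)
P4 → Y (d²=244632154.00)
P5 → V (d²=815524370.00)
P6 → Y (d²=52727805.00)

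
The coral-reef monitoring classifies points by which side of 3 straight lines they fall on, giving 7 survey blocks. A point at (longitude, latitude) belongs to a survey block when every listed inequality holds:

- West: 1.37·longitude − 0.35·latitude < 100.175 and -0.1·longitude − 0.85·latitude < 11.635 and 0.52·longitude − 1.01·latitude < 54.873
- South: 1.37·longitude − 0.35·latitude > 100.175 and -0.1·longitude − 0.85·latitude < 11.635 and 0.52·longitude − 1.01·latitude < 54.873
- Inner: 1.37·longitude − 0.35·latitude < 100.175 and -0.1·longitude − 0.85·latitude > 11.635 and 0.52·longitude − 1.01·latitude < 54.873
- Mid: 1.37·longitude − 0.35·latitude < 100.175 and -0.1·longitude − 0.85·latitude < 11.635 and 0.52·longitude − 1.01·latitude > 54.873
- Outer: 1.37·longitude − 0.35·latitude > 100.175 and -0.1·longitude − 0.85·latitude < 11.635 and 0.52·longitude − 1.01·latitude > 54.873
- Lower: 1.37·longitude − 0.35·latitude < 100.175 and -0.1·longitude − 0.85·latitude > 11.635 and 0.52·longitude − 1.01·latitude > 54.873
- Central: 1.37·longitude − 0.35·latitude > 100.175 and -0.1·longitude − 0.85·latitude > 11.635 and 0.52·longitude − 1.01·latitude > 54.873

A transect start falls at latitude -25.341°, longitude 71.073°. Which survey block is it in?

Central

1.37·71.073 − 0.35·-25.341 = 106.239, which is > 100.175
-0.1·71.073 − 0.85·-25.341 = 14.433, which is > 11.635
0.52·71.073 − 1.01·-25.341 = 62.552, which is > 54.873
This sign pattern matches Central.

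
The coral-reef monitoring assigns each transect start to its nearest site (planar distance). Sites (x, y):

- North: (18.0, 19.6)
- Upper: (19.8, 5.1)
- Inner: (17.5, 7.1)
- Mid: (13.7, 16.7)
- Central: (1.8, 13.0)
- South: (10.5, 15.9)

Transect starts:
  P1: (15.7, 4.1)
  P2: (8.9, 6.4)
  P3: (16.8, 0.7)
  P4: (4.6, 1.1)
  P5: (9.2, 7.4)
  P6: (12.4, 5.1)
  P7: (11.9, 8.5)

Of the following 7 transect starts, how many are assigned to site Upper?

1

P1 → Inner
P2 → Inner
P3 → Upper
P4 → Central
P5 → Inner
P6 → Inner
P7 → Inner
1 of the 7 goes to Upper.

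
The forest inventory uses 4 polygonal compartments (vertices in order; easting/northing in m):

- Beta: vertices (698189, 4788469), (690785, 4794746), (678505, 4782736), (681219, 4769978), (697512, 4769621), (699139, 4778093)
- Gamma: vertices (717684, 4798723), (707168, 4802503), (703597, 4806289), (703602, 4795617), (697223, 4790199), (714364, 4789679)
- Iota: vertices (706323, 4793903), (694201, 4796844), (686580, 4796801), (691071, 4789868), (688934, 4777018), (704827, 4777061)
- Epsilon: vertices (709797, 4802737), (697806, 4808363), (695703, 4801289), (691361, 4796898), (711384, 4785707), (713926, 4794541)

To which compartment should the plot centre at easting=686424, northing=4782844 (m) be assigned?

Beta

Cast a ray rightward from (686424, 4782844). For each polygon, the edges (by vertex number in listed order) whose endpoints lie on opposite sides of northing = 4782844, where each meets that height, and whether that is right or left of the point:
Beta: 2–3 at easting≈678615.4 (left), 6–1 at easting≈698704.0 (right) → 1 crossing.
Gamma: no edge straddles that height → 0 crossings.
Iota: 4–5 at easting≈689902.9 (right), 6–1 at easting≈705340.7 (right) → 2 crossings.
Epsilon: no edge straddles that height → 0 crossings.
Only Beta has an odd count, so the point is inside Beta.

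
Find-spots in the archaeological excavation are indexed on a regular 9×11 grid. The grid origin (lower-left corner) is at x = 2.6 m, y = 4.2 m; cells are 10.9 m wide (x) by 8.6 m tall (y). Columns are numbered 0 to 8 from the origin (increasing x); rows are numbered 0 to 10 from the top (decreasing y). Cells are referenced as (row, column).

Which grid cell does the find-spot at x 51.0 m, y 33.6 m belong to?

(7, 4)

Column index: ⌊(51.0 − 2.6) / 10.9⌋ = ⌊4.440⌋ = 4
Row offset from origin: ⌊(33.6 − 4.2) / 8.6⌋ = ⌊3.419⌋ = 3 → row 7 (counted from top)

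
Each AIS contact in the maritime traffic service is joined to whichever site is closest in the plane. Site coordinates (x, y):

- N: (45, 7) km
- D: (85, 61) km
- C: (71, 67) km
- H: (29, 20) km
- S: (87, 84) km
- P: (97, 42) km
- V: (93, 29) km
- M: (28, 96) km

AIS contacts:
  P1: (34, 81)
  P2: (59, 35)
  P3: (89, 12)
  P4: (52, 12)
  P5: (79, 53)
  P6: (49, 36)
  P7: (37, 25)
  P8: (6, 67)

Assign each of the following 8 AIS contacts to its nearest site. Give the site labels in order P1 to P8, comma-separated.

M, N, V, N, D, H, H, M

P1 → M (d²=261.00)
P2 → N (d²=980.00)
P3 → V (d²=305.00)
P4 → N (d²=74.00)
P5 → D (d²=100.00)
P6 → H (d²=656.00)
P7 → H (d²=89.00)
P8 → M (d²=1325.00)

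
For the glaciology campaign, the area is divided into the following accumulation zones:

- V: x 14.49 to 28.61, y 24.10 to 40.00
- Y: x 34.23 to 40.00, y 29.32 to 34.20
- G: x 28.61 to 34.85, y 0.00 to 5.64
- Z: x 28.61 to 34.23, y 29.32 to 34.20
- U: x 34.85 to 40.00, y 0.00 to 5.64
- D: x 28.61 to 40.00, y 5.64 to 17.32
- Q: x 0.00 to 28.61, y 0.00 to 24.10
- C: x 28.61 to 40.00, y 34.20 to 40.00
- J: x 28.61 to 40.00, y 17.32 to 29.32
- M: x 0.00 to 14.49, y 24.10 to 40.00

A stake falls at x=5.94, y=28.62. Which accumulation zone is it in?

The point has x = 5.94 and y = 28.62.
Only M satisfies 0.00 ≤ x ≤ 14.49 and 24.10 ≤ y ≤ 40.00.

M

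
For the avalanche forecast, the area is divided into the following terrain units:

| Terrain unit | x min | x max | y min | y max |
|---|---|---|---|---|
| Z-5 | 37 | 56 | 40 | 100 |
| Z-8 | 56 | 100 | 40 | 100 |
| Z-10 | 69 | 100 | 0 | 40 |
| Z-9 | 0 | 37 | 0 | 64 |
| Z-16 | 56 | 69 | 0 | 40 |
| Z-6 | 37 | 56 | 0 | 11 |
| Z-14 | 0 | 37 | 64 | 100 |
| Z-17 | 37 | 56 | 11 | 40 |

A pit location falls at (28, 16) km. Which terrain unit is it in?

Z-9

The point has x = 28 and y = 16.
Only Z-9 satisfies 0 ≤ x ≤ 37 and 0 ≤ y ≤ 64.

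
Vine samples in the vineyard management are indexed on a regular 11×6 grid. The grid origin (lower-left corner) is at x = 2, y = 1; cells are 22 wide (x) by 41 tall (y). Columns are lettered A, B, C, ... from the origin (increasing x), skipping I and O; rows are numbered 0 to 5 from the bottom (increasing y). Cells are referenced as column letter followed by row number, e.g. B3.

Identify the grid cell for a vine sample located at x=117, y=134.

F3

Column index: ⌊(117 − 2) / 22⌋ = ⌊5.227⌋ = 5 → column F
Row offset from origin: ⌊(134 − 1) / 41⌋ = ⌊3.244⌋ = 3 → row 3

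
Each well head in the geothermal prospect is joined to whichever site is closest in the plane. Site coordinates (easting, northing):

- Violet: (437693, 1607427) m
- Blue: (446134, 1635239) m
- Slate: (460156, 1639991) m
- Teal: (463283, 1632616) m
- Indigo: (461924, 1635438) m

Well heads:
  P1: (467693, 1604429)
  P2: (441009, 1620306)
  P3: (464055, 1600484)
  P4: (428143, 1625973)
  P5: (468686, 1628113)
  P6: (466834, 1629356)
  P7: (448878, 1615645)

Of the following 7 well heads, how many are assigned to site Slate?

P1 → Teal
P2 → Violet
P3 → Violet
P4 → Blue
P5 → Teal
P6 → Teal
P7 → Violet
0 of the 7 go to Slate.

0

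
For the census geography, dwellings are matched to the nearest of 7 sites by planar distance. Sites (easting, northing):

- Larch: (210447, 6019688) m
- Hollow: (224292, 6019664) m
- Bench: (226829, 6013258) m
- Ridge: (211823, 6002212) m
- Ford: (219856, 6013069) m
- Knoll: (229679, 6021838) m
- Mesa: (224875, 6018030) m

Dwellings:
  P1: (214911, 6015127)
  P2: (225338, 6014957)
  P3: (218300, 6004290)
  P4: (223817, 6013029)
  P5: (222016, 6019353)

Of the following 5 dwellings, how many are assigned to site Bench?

2

P1 → Ford
P2 → Bench
P3 → Ridge
P4 → Bench
P5 → Hollow
2 of the 5 go to Bench.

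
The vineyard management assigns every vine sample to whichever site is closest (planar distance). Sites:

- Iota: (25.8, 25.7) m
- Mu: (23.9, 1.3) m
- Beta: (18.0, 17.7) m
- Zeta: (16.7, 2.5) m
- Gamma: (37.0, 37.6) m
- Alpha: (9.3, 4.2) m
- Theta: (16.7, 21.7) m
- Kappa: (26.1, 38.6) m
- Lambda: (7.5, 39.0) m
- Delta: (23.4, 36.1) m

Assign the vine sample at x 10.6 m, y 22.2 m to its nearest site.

Squared distances to each site:
Iota: 243.290; Mu: 613.700; Beta: 75.010; Zeta: 425.300; Gamma: 934.120; Alpha: 325.690; Theta: 37.460; Kappa: 509.210; Lambda: 291.850; Delta: 357.050.
Minimum at Theta.

Theta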